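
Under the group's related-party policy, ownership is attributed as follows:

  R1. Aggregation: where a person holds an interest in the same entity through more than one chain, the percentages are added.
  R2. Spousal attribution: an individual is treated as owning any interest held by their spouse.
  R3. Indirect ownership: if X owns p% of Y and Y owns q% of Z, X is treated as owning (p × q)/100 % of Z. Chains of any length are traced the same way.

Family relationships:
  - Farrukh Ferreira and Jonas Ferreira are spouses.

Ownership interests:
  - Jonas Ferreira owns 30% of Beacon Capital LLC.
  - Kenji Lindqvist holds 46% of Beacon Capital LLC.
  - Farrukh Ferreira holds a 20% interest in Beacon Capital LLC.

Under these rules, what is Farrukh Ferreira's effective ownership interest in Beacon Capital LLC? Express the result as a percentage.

By spousal attribution (R2), Farrukh Ferreira is treated as also owning Jonas Ferreira's interest in Beacon Capital LLC, giving 20% + 30% = 50%.
Direct interest in Beacon Capital LLC: 50%.

50%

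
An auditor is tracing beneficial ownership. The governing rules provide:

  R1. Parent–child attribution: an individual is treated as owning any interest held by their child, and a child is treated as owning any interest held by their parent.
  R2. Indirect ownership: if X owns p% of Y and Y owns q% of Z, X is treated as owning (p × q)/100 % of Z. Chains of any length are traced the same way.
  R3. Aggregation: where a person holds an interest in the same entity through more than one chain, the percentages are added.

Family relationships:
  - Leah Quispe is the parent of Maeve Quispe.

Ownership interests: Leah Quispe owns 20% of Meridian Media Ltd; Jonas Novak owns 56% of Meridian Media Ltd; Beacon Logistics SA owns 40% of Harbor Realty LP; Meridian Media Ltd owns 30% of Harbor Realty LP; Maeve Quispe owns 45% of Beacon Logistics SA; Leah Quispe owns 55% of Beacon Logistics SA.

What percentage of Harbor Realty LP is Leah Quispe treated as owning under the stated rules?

By parent–child attribution (R1), Leah Quispe is treated as also owning Maeve Quispe's interest in Beacon Logistics SA, giving 55% + 45% = 100%.
Chain via Meridian Media Ltd (R2): 20% × 30% = 6% of Harbor Realty LP.
Chain via Beacon Logistics SA (R2): 100% × 40% = 40% of Harbor Realty LP.
Aggregating (R3): 6% + 40% = 46%.

46%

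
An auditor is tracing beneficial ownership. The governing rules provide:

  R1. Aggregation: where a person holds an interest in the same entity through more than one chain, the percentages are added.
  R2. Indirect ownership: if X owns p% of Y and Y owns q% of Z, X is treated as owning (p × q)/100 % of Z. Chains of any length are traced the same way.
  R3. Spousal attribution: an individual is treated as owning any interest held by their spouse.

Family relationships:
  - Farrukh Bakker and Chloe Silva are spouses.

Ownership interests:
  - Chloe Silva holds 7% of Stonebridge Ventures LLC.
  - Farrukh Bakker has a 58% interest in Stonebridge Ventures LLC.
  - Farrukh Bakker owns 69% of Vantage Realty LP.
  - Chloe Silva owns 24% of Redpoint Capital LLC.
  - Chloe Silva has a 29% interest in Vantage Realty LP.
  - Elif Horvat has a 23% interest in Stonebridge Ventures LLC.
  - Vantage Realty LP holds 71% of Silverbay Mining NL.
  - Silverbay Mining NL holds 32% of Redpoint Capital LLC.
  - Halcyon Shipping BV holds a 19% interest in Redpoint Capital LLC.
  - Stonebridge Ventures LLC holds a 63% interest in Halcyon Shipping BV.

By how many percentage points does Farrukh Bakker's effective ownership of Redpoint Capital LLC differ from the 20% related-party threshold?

By spousal attribution (R3), Farrukh Bakker is treated as also owning Chloe Silva's interest in Stonebridge Ventures LLC, giving 58% + 7% = 65%.
By spousal attribution (R3), Farrukh Bakker is treated as also owning Chloe Silva's interest in Vantage Realty LP, giving 69% + 29% = 98%.
By spousal attribution (R3), Farrukh Bakker is treated as owning Chloe Silva's 24% interest in Redpoint Capital LLC.
Chain via Stonebridge Ventures LLC → Halcyon Shipping BV (R2): 65% × 63% × 19% = 7.7805% of Redpoint Capital LLC.
Chain via Vantage Realty LP → Silverbay Mining NL (R2): 98% × 71% × 32% = 22.2656% of Redpoint Capital LLC.
Direct interest in Redpoint Capital LLC: 24%.
Aggregating (R1): 7.7805% + 22.2656% + 24% = 54.0461%.
54.0461% exceeds the 20% threshold by 34.0461 percentage points.

34.0461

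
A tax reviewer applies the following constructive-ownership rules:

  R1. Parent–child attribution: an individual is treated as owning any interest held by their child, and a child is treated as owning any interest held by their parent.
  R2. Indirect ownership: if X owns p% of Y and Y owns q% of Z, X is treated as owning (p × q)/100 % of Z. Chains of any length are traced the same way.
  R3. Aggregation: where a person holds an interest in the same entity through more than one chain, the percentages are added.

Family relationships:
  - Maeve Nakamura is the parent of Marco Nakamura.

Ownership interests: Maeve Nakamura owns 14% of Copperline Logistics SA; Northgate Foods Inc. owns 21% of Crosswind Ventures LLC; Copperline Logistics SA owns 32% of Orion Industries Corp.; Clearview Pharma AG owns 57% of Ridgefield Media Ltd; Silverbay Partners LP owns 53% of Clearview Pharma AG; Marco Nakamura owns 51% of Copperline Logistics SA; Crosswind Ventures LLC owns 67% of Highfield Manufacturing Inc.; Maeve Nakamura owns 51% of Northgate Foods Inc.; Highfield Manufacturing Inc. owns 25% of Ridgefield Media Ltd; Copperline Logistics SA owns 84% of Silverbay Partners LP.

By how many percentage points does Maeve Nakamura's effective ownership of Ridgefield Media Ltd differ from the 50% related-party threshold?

By parent–child attribution (R1), Maeve Nakamura is treated as also owning Marco Nakamura's interest in Copperline Logistics SA, giving 14% + 51% = 65%.
Chain via Copperline Logistics SA → Silverbay Partners LP → Clearview Pharma AG (R2): 65% × 84% × 53% × 57% = 16.49466% of Ridgefield Media Ltd.
Chain via Northgate Foods Inc. → Crosswind Ventures LLC → Highfield Manufacturing Inc. (R2): 51% × 21% × 67% × 25% = 1.793925% of Ridgefield Media Ltd.
Aggregating (R3): 16.49466% + 1.793925% = 18.288585%.
18.288585% falls short of the 50% threshold by 31.711415 percentage points.

31.711415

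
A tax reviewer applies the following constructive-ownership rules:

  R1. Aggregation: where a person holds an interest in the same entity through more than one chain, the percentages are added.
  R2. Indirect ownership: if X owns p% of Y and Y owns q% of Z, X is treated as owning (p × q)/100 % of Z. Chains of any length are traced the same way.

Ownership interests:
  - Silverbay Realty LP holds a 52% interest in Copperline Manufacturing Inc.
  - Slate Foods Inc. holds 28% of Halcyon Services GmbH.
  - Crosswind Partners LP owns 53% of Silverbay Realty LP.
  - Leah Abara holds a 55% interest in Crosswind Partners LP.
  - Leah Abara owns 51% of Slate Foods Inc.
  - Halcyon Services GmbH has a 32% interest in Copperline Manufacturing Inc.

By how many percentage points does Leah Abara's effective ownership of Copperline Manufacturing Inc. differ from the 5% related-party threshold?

14.7276

Chain via Slate Foods Inc. → Halcyon Services GmbH (R2): 51% × 28% × 32% = 4.5696% of Copperline Manufacturing Inc.
Chain via Crosswind Partners LP → Silverbay Realty LP (R2): 55% × 53% × 52% = 15.158% of Copperline Manufacturing Inc.
Aggregating (R1): 4.5696% + 15.158% = 19.7276%.
19.7276% exceeds the 5% threshold by 14.7276 percentage points.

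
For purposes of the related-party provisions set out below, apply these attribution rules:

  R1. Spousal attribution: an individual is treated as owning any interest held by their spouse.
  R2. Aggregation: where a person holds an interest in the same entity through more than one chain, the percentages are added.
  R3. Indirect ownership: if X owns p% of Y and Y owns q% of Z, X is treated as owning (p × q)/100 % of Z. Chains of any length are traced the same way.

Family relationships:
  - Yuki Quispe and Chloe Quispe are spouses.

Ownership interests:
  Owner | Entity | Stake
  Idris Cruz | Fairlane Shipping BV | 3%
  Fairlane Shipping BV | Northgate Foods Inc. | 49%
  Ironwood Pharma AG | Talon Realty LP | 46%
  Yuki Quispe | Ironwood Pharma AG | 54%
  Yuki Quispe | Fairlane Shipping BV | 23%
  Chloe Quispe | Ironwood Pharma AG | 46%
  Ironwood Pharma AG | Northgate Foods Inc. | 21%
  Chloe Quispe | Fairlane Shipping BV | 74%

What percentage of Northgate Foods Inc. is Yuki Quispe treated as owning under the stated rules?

By spousal attribution (R1), Yuki Quispe is treated as also owning Chloe Quispe's interest in Fairlane Shipping BV, giving 23% + 74% = 97%.
By spousal attribution (R1), Yuki Quispe is treated as also owning Chloe Quispe's interest in Ironwood Pharma AG, giving 54% + 46% = 100%.
Chain via Fairlane Shipping BV (R3): 97% × 49% = 47.53% of Northgate Foods Inc.
Chain via Ironwood Pharma AG (R3): 100% × 21% = 21% of Northgate Foods Inc.
Aggregating (R2): 47.53% + 21% = 68.53%.

68.53%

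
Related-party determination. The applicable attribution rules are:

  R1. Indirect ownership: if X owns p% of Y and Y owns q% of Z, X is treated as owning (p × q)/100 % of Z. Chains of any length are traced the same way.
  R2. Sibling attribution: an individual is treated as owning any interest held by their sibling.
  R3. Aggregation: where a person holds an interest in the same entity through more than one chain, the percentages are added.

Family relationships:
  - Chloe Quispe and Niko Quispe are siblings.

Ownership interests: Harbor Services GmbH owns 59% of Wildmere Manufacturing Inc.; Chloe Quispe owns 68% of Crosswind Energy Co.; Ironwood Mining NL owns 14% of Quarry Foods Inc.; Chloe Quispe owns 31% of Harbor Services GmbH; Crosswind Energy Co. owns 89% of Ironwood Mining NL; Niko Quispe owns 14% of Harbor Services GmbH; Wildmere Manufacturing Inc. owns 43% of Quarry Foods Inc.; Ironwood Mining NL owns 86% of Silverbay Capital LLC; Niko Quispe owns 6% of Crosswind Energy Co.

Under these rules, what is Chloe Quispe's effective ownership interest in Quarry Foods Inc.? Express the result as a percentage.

20.6369%

By sibling attribution (R2), Chloe Quispe is treated as also owning Niko Quispe's interest in Crosswind Energy Co, giving 68% + 6% = 74%.
By sibling attribution (R2), Chloe Quispe is treated as also owning Niko Quispe's interest in Harbor Services GmbH, giving 31% + 14% = 45%.
Chain via Crosswind Energy Co. → Ironwood Mining NL (R1): 74% × 89% × 14% = 9.2204% of Quarry Foods Inc.
Chain via Harbor Services GmbH → Wildmere Manufacturing Inc. (R1): 45% × 59% × 43% = 11.4165% of Quarry Foods Inc.
Aggregating (R3): 9.2204% + 11.4165% = 20.6369%.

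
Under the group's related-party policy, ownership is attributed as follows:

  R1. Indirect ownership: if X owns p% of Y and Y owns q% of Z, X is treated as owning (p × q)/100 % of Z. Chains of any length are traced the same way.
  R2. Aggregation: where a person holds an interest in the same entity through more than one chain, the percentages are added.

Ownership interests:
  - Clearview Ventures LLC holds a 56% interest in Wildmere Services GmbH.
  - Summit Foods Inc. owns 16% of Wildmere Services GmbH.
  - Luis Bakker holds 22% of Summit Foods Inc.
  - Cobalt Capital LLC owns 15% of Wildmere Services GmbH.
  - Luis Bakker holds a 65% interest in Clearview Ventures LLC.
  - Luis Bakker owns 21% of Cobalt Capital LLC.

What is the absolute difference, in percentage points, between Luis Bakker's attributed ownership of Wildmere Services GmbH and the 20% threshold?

23.07

Chain via Summit Foods Inc. (R1): 22% × 16% = 3.52% of Wildmere Services GmbH.
Chain via Clearview Ventures LLC (R1): 65% × 56% = 36.4% of Wildmere Services GmbH.
Chain via Cobalt Capital LLC (R1): 21% × 15% = 3.15% of Wildmere Services GmbH.
Aggregating (R2): 3.52% + 36.4% + 3.15% = 43.07%.
43.07% exceeds the 20% threshold by 23.07 percentage points.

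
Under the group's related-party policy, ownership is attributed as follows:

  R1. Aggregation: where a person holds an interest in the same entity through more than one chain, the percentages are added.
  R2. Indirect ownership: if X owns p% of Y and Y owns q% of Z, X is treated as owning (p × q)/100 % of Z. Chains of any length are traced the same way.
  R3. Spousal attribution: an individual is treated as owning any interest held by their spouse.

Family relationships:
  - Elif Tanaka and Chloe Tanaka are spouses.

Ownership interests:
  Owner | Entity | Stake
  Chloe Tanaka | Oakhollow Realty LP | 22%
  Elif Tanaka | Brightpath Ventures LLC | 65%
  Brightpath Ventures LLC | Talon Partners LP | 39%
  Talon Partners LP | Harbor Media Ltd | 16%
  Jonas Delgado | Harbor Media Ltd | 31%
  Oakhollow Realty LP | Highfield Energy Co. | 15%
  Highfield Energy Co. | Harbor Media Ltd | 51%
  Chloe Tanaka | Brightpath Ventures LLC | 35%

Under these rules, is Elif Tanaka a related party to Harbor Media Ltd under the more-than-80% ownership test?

No

By spousal attribution (R3), Elif Tanaka is treated as also owning Chloe Tanaka's interest in Brightpath Ventures LLC, giving 65% + 35% = 100%.
By spousal attribution (R3), Elif Tanaka is treated as owning Chloe Tanaka's 22% interest in Oakhollow Realty LP.
Chain via Brightpath Ventures LLC → Talon Partners LP (R2): 100% × 39% × 16% = 6.24% of Harbor Media Ltd.
Chain via Oakhollow Realty LP → Highfield Energy Co. (R2): 22% × 15% × 51% = 1.683% of Harbor Media Ltd.
Aggregating (R1): 6.24% + 1.683% = 7.923%.
7.923% does not exceed the 80% threshold, so Elif is not a related party to Harbor Media Ltd.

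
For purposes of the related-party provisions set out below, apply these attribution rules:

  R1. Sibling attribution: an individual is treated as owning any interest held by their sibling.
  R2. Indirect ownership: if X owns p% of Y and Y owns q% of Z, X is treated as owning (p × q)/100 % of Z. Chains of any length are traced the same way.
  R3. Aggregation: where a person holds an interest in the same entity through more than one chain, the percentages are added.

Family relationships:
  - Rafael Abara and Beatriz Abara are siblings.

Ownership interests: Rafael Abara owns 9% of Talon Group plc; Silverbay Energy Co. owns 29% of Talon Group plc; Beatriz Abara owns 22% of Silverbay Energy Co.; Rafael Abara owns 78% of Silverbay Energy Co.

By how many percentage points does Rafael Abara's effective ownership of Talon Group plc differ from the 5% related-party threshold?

33

By sibling attribution (R1), Rafael Abara is treated as also owning Beatriz Abara's interest in Silverbay Energy Co, giving 78% + 22% = 100%.
Chain via Silverbay Energy Co. (R2): 100% × 29% = 29% of Talon Group plc.
Direct interest in Talon Group plc: 9%.
Aggregating (R3): 29% + 9% = 38%.
38% exceeds the 5% threshold by 33 percentage points.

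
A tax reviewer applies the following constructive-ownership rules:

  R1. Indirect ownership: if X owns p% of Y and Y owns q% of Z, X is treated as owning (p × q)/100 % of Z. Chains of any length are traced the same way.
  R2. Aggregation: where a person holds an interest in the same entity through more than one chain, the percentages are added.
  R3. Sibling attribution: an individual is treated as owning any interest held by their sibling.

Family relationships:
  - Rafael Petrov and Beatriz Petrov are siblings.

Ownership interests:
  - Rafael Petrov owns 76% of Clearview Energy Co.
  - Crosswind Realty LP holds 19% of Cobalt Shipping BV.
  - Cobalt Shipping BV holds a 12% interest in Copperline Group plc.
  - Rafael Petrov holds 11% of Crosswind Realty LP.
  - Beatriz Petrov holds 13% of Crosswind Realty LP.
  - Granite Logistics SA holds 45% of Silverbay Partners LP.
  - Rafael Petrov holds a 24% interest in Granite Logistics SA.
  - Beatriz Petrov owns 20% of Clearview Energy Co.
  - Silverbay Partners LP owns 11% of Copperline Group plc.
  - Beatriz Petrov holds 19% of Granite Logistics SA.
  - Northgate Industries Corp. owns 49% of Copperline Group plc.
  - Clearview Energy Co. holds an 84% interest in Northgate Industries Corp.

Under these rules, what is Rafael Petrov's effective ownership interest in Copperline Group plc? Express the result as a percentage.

By sibling attribution (R3), Rafael Petrov is treated as also owning Beatriz Petrov's interest in Clearview Energy Co, giving 76% + 20% = 96%.
By sibling attribution (R3), Rafael Petrov is treated as also owning Beatriz Petrov's interest in Granite Logistics SA, giving 24% + 19% = 43%.
By sibling attribution (R3), Rafael Petrov is treated as also owning Beatriz Petrov's interest in Crosswind Realty LP, giving 11% + 13% = 24%.
Chain via Clearview Energy Co. → Northgate Industries Corp. (R1): 96% × 84% × 49% = 39.5136% of Copperline Group plc.
Chain via Granite Logistics SA → Silverbay Partners LP (R1): 43% × 45% × 11% = 2.1285% of Copperline Group plc.
Chain via Crosswind Realty LP → Cobalt Shipping BV (R1): 24% × 19% × 12% = 0.5472% of Copperline Group plc.
Aggregating (R2): 39.5136% + 2.1285% + 0.5472% = 42.1893%.

42.1893%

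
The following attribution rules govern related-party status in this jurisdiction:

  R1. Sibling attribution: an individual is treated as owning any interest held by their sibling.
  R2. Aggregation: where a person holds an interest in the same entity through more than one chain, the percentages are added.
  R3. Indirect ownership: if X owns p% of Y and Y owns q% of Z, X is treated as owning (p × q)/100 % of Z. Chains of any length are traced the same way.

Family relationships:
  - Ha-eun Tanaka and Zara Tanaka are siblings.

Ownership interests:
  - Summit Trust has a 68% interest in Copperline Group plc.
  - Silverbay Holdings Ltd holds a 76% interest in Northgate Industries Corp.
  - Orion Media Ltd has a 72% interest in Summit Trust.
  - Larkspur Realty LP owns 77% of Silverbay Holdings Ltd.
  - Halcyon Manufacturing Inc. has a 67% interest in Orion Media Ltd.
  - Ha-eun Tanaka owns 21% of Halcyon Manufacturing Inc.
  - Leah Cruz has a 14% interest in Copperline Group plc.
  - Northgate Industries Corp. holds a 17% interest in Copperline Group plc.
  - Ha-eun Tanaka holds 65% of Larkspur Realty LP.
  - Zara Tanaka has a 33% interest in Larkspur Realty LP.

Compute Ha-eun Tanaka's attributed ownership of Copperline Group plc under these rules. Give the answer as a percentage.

By sibling attribution (R1), Ha-eun Tanaka is treated as also owning Zara Tanaka's interest in Larkspur Realty LP, giving 65% + 33% = 98%.
Chain via Larkspur Realty LP → Silverbay Holdings Ltd → Northgate Industries Corp. (R3): 98% × 77% × 76% × 17% = 9.749432% of Copperline Group plc.
Chain via Halcyon Manufacturing Inc. → Orion Media Ltd → Summit Trust (R3): 21% × 67% × 72% × 68% = 6.888672% of Copperline Group plc.
Aggregating (R2): 9.749432% + 6.888672% = 16.638104%.

16.638104%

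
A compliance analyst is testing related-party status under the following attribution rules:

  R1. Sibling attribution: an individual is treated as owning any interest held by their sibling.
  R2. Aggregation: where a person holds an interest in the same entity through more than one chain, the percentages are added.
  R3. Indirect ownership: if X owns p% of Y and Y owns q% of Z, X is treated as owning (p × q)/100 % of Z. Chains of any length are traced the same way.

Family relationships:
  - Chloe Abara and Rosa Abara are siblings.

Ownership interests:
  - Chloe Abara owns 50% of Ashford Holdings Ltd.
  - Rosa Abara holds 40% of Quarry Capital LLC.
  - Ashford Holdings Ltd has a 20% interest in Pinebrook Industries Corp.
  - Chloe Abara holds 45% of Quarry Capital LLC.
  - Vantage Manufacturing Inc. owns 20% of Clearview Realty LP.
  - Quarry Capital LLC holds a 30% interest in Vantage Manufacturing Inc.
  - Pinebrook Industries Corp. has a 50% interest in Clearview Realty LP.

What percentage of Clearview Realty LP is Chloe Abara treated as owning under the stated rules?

By sibling attribution (R1), Chloe Abara is treated as also owning Rosa Abara's interest in Quarry Capital LLC, giving 45% + 40% = 85%.
Chain via Quarry Capital LLC → Vantage Manufacturing Inc. (R3): 85% × 30% × 20% = 5.1% of Clearview Realty LP.
Chain via Ashford Holdings Ltd → Pinebrook Industries Corp. (R3): 50% × 20% × 50% = 5% of Clearview Realty LP.
Aggregating (R2): 5.1% + 5% = 10.1%.

10.1%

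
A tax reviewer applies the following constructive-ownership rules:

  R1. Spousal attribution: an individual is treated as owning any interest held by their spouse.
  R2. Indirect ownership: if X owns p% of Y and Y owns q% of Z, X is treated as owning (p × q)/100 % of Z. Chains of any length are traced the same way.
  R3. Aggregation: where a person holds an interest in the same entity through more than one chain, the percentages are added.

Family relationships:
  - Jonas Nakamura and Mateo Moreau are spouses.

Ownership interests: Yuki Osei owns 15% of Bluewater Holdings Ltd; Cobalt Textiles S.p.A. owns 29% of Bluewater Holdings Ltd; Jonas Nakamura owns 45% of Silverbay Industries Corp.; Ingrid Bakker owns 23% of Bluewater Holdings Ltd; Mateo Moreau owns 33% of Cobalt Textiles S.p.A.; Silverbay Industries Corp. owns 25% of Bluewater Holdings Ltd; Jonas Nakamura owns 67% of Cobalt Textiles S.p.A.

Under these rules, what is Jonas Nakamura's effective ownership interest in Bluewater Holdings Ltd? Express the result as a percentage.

By spousal attribution (R1), Jonas Nakamura is treated as also owning Mateo Moreau's interest in Cobalt Textiles S.p.A, giving 67% + 33% = 100%.
Chain via Silverbay Industries Corp. (R2): 45% × 25% = 11.25% of Bluewater Holdings Ltd.
Chain via Cobalt Textiles S.p.A. (R2): 100% × 29% = 29% of Bluewater Holdings Ltd.
Aggregating (R3): 11.25% + 29% = 40.25%.

40.25%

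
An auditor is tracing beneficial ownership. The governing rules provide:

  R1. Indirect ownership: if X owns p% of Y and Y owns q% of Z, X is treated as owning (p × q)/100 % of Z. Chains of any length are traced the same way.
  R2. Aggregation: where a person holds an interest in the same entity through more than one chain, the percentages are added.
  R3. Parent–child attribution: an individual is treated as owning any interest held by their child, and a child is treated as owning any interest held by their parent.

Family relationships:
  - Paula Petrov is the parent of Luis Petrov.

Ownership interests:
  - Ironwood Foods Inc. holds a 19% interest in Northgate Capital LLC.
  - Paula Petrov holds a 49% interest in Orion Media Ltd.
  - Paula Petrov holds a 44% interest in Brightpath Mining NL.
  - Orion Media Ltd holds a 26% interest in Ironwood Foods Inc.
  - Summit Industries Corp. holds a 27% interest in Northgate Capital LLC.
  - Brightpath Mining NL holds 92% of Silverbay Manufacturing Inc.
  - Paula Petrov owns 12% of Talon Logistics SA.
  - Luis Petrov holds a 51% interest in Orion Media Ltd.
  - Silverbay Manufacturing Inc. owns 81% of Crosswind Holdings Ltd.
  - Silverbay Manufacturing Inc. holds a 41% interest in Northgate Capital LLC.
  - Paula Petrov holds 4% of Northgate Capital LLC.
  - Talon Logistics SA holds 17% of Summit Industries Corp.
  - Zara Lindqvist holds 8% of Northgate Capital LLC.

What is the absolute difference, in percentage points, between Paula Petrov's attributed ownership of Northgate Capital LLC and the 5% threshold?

21.0876

By parent–child attribution (R3), Paula Petrov is treated as also owning Luis Petrov's interest in Orion Media Ltd, giving 49% + 51% = 100%.
Chain via Brightpath Mining NL → Silverbay Manufacturing Inc. (R1): 44% × 92% × 41% = 16.5968% of Northgate Capital LLC.
Chain via Orion Media Ltd → Ironwood Foods Inc. (R1): 100% × 26% × 19% = 4.94% of Northgate Capital LLC.
Chain via Talon Logistics SA → Summit Industries Corp. (R1): 12% × 17% × 27% = 0.5508% of Northgate Capital LLC.
Direct interest in Northgate Capital LLC: 4%.
Aggregating (R2): 16.5968% + 4.94% + 0.5508% + 4% = 26.0876%.
26.0876% exceeds the 5% threshold by 21.0876 percentage points.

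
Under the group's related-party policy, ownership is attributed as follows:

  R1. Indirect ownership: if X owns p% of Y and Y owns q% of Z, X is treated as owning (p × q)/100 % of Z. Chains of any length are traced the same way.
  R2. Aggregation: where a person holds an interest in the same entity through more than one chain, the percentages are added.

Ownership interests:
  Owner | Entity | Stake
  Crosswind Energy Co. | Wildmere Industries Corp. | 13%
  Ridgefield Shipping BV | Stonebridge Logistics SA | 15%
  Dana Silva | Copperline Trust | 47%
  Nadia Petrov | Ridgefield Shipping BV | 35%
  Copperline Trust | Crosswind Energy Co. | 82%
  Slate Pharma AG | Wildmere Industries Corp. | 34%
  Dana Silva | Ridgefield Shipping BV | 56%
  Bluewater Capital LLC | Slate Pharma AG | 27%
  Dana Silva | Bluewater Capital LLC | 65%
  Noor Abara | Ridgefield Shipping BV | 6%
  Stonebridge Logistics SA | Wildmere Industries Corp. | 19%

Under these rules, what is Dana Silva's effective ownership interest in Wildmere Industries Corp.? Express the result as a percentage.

12.5732%

Chain via Ridgefield Shipping BV → Stonebridge Logistics SA (R1): 56% × 15% × 19% = 1.596% of Wildmere Industries Corp.
Chain via Copperline Trust → Crosswind Energy Co. (R1): 47% × 82% × 13% = 5.0102% of Wildmere Industries Corp.
Chain via Bluewater Capital LLC → Slate Pharma AG (R1): 65% × 27% × 34% = 5.967% of Wildmere Industries Corp.
Aggregating (R2): 1.596% + 5.0102% + 5.967% = 12.5732%.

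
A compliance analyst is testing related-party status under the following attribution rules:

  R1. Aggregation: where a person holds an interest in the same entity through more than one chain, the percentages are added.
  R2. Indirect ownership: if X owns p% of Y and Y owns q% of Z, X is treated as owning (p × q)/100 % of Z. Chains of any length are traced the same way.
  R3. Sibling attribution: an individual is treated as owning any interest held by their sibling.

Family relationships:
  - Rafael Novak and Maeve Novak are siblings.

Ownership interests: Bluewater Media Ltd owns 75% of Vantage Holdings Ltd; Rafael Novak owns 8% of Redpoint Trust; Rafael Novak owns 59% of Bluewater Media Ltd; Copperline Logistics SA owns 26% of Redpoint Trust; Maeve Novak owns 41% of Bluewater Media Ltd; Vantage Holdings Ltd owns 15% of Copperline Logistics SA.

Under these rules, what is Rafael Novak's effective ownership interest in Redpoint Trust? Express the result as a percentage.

By sibling attribution (R3), Rafael Novak is treated as also owning Maeve Novak's interest in Bluewater Media Ltd, giving 59% + 41% = 100%.
Chain via Bluewater Media Ltd → Vantage Holdings Ltd → Copperline Logistics SA (R2): 100% × 75% × 15% × 26% = 2.925% of Redpoint Trust.
Direct interest in Redpoint Trust: 8%.
Aggregating (R1): 2.925% + 8% = 10.925%.

10.925%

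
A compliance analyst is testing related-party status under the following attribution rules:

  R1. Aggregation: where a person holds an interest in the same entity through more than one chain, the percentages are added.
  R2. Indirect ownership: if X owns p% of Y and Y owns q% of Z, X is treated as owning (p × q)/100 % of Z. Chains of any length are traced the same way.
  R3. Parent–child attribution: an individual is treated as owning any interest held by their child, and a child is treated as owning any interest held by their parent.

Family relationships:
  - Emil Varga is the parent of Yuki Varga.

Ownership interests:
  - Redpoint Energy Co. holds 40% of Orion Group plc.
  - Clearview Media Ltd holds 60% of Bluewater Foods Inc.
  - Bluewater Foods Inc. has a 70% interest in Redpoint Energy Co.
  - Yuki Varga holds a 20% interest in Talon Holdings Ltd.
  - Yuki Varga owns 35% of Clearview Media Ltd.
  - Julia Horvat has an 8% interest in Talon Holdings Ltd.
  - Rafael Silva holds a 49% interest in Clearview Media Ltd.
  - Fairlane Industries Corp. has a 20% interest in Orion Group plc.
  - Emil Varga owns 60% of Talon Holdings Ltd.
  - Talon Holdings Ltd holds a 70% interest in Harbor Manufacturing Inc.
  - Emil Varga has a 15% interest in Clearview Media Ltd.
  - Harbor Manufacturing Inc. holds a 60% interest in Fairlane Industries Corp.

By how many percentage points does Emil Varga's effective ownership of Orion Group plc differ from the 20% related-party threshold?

4.88

By parent–child attribution (R3), Emil Varga is treated as also owning Yuki Varga's interest in Clearview Media Ltd, giving 15% + 35% = 50%.
By parent–child attribution (R3), Emil Varga is treated as also owning Yuki Varga's interest in Talon Holdings Ltd, giving 60% + 20% = 80%.
Chain via Clearview Media Ltd → Bluewater Foods Inc. → Redpoint Energy Co. (R2): 50% × 60% × 70% × 40% = 8.4% of Orion Group plc.
Chain via Talon Holdings Ltd → Harbor Manufacturing Inc. → Fairlane Industries Corp. (R2): 80% × 70% × 60% × 20% = 6.72% of Orion Group plc.
Aggregating (R1): 8.4% + 6.72% = 15.12%.
15.12% falls short of the 20% threshold by 4.88 percentage points.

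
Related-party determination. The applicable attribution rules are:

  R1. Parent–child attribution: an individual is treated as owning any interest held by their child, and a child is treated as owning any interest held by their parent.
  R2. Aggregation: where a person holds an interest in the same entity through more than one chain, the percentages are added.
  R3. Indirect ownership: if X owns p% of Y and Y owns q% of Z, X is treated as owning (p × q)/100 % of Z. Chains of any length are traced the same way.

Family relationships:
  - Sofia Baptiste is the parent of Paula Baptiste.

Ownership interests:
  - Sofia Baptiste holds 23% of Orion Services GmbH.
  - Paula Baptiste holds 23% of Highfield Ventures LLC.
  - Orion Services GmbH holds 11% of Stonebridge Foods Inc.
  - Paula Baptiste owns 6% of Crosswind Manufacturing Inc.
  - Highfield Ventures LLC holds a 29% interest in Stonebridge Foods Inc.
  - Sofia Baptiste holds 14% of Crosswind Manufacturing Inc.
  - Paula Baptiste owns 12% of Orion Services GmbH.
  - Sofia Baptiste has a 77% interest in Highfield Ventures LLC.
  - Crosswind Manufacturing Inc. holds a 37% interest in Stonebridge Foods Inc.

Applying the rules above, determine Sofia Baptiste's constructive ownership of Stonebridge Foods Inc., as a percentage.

By parent–child attribution (R1), Sofia Baptiste is treated as also owning Paula Baptiste's interest in Highfield Ventures LLC, giving 77% + 23% = 100%.
By parent–child attribution (R1), Sofia Baptiste is treated as also owning Paula Baptiste's interest in Crosswind Manufacturing Inc, giving 14% + 6% = 20%.
By parent–child attribution (R1), Sofia Baptiste is treated as also owning Paula Baptiste's interest in Orion Services GmbH, giving 23% + 12% = 35%.
Chain via Highfield Ventures LLC (R3): 100% × 29% = 29% of Stonebridge Foods Inc.
Chain via Crosswind Manufacturing Inc. (R3): 20% × 37% = 7.4% of Stonebridge Foods Inc.
Chain via Orion Services GmbH (R3): 35% × 11% = 3.85% of Stonebridge Foods Inc.
Aggregating (R2): 29% + 7.4% + 3.85% = 40.25%.

40.25%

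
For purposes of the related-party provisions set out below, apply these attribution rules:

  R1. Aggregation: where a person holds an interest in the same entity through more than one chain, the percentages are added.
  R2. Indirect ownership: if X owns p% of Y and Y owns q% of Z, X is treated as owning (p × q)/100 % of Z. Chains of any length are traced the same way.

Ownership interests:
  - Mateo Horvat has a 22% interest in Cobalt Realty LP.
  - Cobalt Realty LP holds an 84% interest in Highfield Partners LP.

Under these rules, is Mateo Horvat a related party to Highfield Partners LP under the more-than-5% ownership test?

Chain via Cobalt Realty LP (R2): 22% × 84% = 18.48% of Highfield Partners LP.
18.48% exceeds the 5% threshold, so Mateo is a related party to Highfield Partners LP.

Yes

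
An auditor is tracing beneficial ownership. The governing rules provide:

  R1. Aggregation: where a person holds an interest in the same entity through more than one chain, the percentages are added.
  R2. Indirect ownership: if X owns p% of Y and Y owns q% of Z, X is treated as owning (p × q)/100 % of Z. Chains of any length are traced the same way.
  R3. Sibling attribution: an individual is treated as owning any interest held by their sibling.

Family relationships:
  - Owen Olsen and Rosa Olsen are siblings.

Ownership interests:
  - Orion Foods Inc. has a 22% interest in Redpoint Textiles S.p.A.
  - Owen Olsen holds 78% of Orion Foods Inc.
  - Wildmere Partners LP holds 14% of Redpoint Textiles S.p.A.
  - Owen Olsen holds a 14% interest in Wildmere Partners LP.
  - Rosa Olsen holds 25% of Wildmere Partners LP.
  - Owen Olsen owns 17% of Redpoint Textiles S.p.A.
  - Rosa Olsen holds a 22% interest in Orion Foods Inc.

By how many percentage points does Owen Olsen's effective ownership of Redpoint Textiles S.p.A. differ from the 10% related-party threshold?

By sibling attribution (R3), Owen Olsen is treated as also owning Rosa Olsen's interest in Wildmere Partners LP, giving 14% + 25% = 39%.
By sibling attribution (R3), Owen Olsen is treated as also owning Rosa Olsen's interest in Orion Foods Inc, giving 78% + 22% = 100%.
Chain via Wildmere Partners LP (R2): 39% × 14% = 5.46% of Redpoint Textiles S.p.A.
Chain via Orion Foods Inc. (R2): 100% × 22% = 22% of Redpoint Textiles S.p.A.
Direct interest in Redpoint Textiles S.p.A: 17%.
Aggregating (R1): 5.46% + 22% + 17% = 44.46%.
44.46% exceeds the 10% threshold by 34.46 percentage points.

34.46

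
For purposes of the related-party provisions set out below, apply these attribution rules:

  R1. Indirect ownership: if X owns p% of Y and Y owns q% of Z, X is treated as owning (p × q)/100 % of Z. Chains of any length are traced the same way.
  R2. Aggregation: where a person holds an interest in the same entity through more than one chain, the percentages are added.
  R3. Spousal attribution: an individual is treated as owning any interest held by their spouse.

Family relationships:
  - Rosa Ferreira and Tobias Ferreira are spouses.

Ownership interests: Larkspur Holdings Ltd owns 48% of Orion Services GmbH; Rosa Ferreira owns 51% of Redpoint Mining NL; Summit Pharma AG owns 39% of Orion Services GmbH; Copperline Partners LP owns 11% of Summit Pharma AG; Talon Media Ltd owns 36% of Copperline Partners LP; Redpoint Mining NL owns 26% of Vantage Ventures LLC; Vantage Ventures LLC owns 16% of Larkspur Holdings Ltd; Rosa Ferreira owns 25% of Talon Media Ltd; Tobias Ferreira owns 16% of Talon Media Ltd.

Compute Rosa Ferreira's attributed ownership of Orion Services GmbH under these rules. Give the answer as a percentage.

1.651572%

By spousal attribution (R3), Rosa Ferreira is treated as also owning Tobias Ferreira's interest in Talon Media Ltd, giving 25% + 16% = 41%.
Chain via Talon Media Ltd → Copperline Partners LP → Summit Pharma AG (R1): 41% × 36% × 11% × 39% = 0.633204% of Orion Services GmbH.
Chain via Redpoint Mining NL → Vantage Ventures LLC → Larkspur Holdings Ltd (R1): 51% × 26% × 16% × 48% = 1.018368% of Orion Services GmbH.
Aggregating (R2): 0.633204% + 1.018368% = 1.651572%.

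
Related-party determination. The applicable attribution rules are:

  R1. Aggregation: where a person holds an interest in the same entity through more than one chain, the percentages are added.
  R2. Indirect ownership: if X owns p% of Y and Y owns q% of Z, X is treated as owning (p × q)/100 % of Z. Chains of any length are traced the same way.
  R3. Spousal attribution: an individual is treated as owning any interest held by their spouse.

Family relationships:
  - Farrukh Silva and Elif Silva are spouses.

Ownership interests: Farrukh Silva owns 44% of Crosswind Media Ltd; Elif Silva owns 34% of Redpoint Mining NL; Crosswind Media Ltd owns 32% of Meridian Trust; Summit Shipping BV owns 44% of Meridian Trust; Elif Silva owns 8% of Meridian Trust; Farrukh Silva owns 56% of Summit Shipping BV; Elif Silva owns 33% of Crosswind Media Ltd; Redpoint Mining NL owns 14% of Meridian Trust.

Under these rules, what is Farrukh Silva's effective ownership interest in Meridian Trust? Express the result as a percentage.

By spousal attribution (R3), Farrukh Silva is treated as also owning Elif Silva's interest in Crosswind Media Ltd, giving 44% + 33% = 77%.
By spousal attribution (R3), Farrukh Silva is treated as owning Elif Silva's 34% interest in Redpoint Mining NL.
By spousal attribution (R3), Farrukh Silva is treated as owning Elif Silva's 8% interest in Meridian Trust.
Chain via Crosswind Media Ltd (R2): 77% × 32% = 24.64% of Meridian Trust.
Chain via Summit Shipping BV (R2): 56% × 44% = 24.64% of Meridian Trust.
Chain via Redpoint Mining NL (R2): 34% × 14% = 4.76% of Meridian Trust.
Direct interest in Meridian Trust: 8%.
Aggregating (R1): 24.64% + 24.64% + 4.76% + 8% = 62.04%.

62.04%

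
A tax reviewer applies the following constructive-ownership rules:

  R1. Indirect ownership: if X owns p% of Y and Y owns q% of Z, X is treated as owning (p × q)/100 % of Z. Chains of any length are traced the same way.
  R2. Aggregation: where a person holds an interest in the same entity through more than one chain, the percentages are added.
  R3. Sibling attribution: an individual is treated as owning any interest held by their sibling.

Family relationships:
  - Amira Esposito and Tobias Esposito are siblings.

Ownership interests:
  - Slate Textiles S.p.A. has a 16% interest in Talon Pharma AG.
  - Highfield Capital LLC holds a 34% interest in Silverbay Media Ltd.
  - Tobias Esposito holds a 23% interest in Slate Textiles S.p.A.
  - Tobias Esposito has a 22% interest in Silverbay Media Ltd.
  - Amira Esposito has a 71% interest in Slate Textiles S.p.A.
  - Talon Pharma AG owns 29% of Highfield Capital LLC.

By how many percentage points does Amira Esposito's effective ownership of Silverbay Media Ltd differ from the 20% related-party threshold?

3.482944

By sibling attribution (R3), Amira Esposito is treated as also owning Tobias Esposito's interest in Slate Textiles S.p.A, giving 71% + 23% = 94%.
By sibling attribution (R3), Amira Esposito is treated as owning Tobias Esposito's 22% interest in Silverbay Media Ltd.
Chain via Slate Textiles S.p.A. → Talon Pharma AG → Highfield Capital LLC (R1): 94% × 16% × 29% × 34% = 1.482944% of Silverbay Media Ltd.
Direct interest in Silverbay Media Ltd: 22%.
Aggregating (R2): 1.482944% + 22% = 23.482944%.
23.482944% exceeds the 20% threshold by 3.482944 percentage points.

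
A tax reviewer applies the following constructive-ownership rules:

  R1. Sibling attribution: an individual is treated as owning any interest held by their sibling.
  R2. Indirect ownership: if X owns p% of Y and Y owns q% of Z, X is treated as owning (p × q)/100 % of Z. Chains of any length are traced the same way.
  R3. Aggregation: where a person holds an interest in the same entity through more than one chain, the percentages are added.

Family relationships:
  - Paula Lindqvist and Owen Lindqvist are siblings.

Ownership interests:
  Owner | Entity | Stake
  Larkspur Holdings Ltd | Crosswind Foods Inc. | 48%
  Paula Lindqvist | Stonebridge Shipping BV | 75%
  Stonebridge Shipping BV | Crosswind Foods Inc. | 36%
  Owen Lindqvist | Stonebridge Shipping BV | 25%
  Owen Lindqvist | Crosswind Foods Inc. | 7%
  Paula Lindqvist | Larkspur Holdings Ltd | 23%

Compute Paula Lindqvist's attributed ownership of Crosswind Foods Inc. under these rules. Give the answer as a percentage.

By sibling attribution (R1), Paula Lindqvist is treated as also owning Owen Lindqvist's interest in Stonebridge Shipping BV, giving 75% + 25% = 100%.
By sibling attribution (R1), Paula Lindqvist is treated as owning Owen Lindqvist's 7% interest in Crosswind Foods Inc.
Chain via Larkspur Holdings Ltd (R2): 23% × 48% = 11.04% of Crosswind Foods Inc.
Chain via Stonebridge Shipping BV (R2): 100% × 36% = 36% of Crosswind Foods Inc.
Direct interest in Crosswind Foods Inc: 7%.
Aggregating (R3): 11.04% + 36% + 7% = 54.04%.

54.04%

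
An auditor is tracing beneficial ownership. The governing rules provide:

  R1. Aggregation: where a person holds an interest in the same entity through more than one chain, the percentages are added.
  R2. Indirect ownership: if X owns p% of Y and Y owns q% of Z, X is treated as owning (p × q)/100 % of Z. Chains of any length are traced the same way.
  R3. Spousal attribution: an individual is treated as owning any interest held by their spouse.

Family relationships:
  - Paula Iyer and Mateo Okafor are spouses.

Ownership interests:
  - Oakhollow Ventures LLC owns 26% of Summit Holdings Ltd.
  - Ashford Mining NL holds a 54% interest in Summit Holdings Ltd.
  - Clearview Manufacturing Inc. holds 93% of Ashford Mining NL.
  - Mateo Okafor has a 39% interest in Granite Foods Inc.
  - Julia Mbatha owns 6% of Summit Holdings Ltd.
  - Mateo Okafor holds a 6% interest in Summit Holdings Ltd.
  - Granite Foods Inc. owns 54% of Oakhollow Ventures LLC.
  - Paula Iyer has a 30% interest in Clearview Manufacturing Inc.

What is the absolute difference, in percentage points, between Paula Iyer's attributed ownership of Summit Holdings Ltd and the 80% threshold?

By spousal attribution (R3), Paula Iyer is treated as owning Mateo Okafor's 39% interest in Granite Foods Inc.
By spousal attribution (R3), Paula Iyer is treated as owning Mateo Okafor's 6% interest in Summit Holdings Ltd.
Chain via Clearview Manufacturing Inc. → Ashford Mining NL (R2): 30% × 93% × 54% = 15.066% of Summit Holdings Ltd.
Chain via Granite Foods Inc. → Oakhollow Ventures LLC (R2): 39% × 54% × 26% = 5.4756% of Summit Holdings Ltd.
Direct interest in Summit Holdings Ltd: 6%.
Aggregating (R1): 15.066% + 5.4756% + 6% = 26.5416%.
26.5416% falls short of the 80% threshold by 53.4584 percentage points.

53.4584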